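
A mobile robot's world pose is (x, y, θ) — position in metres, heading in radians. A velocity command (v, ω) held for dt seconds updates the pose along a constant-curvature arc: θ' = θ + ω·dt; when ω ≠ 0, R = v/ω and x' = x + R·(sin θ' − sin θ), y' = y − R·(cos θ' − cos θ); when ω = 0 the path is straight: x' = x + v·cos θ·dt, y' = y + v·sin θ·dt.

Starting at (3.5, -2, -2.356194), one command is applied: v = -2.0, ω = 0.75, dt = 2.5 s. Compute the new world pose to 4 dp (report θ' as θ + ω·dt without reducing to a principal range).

θ' = -2.3562 + 0.75·2.5 = -0.4812
R = v/ω = -2.0/0.75 = -2.6667
x' = 3.5 + -2.6667·(sin -0.4812 − sin -2.3562) = 2.8486
y' = -2 − -2.6667·(cos -0.4812 − cos -2.3562) = 2.2495

(2.8486, 2.2495, -0.4812)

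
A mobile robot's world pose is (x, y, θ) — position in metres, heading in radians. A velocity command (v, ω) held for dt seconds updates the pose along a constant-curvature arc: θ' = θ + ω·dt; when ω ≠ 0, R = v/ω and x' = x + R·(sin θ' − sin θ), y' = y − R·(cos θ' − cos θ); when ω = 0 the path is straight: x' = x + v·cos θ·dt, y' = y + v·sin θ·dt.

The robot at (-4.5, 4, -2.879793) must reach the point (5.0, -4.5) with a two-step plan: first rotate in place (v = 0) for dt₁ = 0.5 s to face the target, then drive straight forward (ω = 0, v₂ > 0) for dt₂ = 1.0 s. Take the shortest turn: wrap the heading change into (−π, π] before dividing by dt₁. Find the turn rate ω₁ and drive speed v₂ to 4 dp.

ω₁ = 4.2998, v₂ = 12.7475

heading to target = atan2(-4.5−4, 5−-4.5) = -0.7299
Δθ = wrap(-0.7299 − -2.8798) = 2.1499; ω₁ = Δθ/dt₁ = 4.2998
distance = √((5−-4.5)² + (-4.5−4)²) = 12.7475; v₂ = distance/dt₂ = 12.7475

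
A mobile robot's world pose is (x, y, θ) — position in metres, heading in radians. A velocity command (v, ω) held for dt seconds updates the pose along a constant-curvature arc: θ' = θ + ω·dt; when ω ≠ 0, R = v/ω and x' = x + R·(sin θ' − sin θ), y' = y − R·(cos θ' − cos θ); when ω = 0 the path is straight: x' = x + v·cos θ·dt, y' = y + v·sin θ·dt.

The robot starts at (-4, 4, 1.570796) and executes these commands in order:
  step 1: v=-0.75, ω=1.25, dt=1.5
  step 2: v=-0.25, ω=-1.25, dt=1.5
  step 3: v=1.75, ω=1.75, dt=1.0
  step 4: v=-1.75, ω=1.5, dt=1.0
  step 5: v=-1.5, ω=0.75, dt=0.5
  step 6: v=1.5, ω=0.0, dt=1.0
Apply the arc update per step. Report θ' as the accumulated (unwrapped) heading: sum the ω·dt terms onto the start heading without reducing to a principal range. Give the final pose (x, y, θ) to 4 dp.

(-2.7070, 4.8800, 5.1958)

step 1: θ'=3.4458 (R=-0.6000) → pose (-3.2203, 3.4275, 3.4458)
step 2: θ'=1.5708 (R=0.2000) → pose (-2.9604, 3.2367, 1.5708)
step 3: θ'=3.3208 (R=1.0000) → pose (-4.1386, 4.2207, 3.3208)
step 4: θ'=4.8208 (R=-1.1667) → pose (-3.1868, 5.4949, 4.8208)
step 5: θ'=5.1958 (R=-2.0000) → pose (-3.4042, 6.2081, 5.1958)
step 6: θ'=5.1958 (straight) → pose (-2.7070, 4.8800, 5.1958)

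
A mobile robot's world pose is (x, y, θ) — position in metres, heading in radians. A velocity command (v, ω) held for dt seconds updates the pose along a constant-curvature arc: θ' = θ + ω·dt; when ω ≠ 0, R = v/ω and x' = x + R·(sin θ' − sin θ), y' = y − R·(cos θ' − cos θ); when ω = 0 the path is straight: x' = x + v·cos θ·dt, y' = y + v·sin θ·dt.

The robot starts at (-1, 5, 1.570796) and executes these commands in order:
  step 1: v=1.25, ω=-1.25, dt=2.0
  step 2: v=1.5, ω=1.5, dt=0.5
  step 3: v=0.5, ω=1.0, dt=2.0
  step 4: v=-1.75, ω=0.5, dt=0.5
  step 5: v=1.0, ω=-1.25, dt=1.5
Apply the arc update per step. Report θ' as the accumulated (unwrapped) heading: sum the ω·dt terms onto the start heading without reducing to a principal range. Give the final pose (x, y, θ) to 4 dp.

step 1: θ'=-0.9292 (R=-1.0000) → pose (0.8011, 5.5985, -0.9292)
step 2: θ'=-0.1792 (R=1.0000) → pose (1.4240, 5.2130, -0.1792)
step 3: θ'=1.8208 (R=0.5000) → pose (1.9976, 5.8287, 1.8208)
step 4: θ'=2.0708 (R=-3.5000) → pose (2.3173, 5.0166, 2.0708)
step 5: θ'=0.1958 (R=-0.8000) → pose (2.8637, 6.1848, 0.1958)

(2.8637, 6.1848, 0.1958)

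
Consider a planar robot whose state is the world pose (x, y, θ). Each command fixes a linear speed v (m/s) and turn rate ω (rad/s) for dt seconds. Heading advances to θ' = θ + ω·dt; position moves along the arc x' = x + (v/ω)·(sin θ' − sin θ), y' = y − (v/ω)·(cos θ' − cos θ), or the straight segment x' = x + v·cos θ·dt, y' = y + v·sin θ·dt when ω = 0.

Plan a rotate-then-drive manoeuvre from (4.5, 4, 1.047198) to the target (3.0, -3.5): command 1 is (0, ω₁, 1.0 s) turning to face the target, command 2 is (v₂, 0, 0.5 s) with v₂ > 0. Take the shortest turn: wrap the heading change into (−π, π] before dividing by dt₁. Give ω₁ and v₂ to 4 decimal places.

ω₁ = -2.8154, v₂ = 15.2971

heading to target = atan2(-3.5−4, 3−4.5) = -1.7682
Δθ = wrap(-1.7682 − 1.0472) = -2.8154; ω₁ = Δθ/dt₁ = -2.8154
distance = √((3−4.5)² + (-3.5−4)²) = 7.6485; v₂ = distance/dt₂ = 15.2971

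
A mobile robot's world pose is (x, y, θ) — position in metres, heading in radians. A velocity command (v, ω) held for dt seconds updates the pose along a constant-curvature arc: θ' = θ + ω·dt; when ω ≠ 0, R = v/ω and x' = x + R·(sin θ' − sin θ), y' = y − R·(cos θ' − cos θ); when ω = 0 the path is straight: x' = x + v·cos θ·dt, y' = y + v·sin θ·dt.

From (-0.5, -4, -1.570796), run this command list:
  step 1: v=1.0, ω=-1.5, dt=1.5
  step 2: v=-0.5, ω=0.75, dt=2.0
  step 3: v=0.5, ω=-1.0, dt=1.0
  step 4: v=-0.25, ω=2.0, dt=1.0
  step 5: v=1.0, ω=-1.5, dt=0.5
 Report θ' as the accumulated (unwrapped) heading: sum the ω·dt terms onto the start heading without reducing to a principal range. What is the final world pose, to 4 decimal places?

(-1.0513, -4.9362, -2.0708)

step 1: θ'=-3.8208 (R=-0.6667) → pose (-1.5854, -4.5187, -3.8208)
step 2: θ'=-2.3208 (R=-0.6667) → pose (-0.6789, -4.4544, -2.3208)
step 3: θ'=-3.3208 (R=-0.5000) → pose (-1.1338, -4.6056, -3.3208)
step 4: θ'=-1.3208 (R=-0.1250) → pose (-0.9904, -4.4517, -1.3208)
step 5: θ'=-2.0708 (R=-0.6667) → pose (-1.0513, -4.9362, -2.0708)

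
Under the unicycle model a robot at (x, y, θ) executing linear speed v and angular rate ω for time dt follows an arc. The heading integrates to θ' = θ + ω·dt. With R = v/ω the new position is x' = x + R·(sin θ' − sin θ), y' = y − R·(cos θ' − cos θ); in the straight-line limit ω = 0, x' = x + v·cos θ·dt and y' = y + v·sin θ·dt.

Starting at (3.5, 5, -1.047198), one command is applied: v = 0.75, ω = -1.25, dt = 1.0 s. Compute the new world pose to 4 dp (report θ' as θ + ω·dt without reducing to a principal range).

(3.4289, 4.3015, -2.2972)

θ' = -1.0472 + -1.25·1.0 = -2.2972
R = v/ω = 0.75/-1.25 = -0.6000
x' = 3.5 + -0.6000·(sin -2.2972 − sin -1.0472) = 3.4289
y' = 5 − -0.6000·(cos -2.2972 − cos -1.0472) = 4.3015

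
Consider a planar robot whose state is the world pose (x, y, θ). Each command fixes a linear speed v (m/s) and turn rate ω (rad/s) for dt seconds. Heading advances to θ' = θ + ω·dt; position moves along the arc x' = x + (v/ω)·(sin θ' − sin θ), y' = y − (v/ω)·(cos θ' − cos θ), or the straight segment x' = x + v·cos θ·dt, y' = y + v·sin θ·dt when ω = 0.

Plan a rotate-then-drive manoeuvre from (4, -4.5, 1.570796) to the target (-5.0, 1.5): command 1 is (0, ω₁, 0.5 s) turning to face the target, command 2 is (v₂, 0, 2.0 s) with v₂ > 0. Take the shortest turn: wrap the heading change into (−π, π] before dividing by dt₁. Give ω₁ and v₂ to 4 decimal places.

ω₁ = 1.9656, v₂ = 5.4083

heading to target = atan2(1.5−-4.5, -5−4) = 2.5536
Δθ = wrap(2.5536 − 1.5708) = 0.9828; ω₁ = Δθ/dt₁ = 1.9656
distance = √((-5−4)² + (1.5−-4.5)²) = 10.8167; v₂ = distance/dt₂ = 5.4083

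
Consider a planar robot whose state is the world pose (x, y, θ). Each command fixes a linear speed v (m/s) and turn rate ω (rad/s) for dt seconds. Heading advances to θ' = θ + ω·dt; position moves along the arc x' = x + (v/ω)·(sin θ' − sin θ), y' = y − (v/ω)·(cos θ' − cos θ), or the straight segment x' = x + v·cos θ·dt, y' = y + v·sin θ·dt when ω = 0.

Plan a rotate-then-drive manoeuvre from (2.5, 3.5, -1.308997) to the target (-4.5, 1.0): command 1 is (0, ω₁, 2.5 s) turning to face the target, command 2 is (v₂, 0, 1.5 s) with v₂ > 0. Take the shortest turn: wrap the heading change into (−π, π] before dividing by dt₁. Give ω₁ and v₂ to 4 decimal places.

heading to target = atan2(1−3.5, -4.5−2.5) = -2.7986
Δθ = wrap(-2.7986 − -1.3090) = -1.4896; ω₁ = Δθ/dt₁ = -0.5958
distance = √((-4.5−2.5)² + (1−3.5)²) = 7.4330; v₂ = distance/dt₂ = 4.9554

ω₁ = -0.5958, v₂ = 4.9554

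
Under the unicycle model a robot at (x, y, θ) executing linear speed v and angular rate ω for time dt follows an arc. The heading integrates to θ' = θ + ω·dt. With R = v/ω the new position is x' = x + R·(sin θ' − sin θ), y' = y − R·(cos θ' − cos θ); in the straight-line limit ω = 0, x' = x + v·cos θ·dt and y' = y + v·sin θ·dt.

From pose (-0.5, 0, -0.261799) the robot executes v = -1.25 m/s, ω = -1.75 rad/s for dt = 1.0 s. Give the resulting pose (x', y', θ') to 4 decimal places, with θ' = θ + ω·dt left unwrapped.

θ' = -0.2618 + -1.75·1.0 = -2.0118
R = v/ω = -1.25/-1.75 = 0.7143
x' = -0.5 + 0.7143·(sin -2.0118 − sin -0.2618) = -0.9611
y' = 0 − 0.7143·(cos -2.0118 − cos -0.2618) = 0.9948

(-0.9611, 0.9948, -2.0118)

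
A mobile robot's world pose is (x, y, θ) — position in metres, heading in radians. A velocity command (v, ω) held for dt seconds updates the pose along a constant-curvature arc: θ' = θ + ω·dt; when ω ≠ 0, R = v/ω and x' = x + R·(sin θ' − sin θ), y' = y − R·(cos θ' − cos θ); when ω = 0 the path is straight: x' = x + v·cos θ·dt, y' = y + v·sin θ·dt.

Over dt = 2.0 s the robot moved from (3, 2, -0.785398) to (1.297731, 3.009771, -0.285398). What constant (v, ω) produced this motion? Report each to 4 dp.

v = -1.0000, ω = 0.2500

Δθ = -0.285398 − -0.785398 = 0.500000
ω = Δθ/dt = 0.500000/2.0 = 0.2500
R = Δx/(sin θ' − sin θ) = -4.0000
v = R·ω = -4.0000·0.2500 = -1.0000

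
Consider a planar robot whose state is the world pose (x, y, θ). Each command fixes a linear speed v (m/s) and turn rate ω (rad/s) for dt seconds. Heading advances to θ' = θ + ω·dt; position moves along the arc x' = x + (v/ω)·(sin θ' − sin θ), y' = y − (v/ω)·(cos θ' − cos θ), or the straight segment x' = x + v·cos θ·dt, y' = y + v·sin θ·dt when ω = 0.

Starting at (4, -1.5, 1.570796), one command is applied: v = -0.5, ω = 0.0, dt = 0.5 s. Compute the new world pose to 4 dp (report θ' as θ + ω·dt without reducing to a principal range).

θ' = 1.5708 + 0.0·0.5 = 1.5708
ω = 0 → straight: x' = 4 + -0.5·cos(1.5708)·0.5 = 4.0000
y' = -1.5 + -0.5·sin(1.5708)·0.5 = -1.7500

(4.0000, -1.7500, 1.5708)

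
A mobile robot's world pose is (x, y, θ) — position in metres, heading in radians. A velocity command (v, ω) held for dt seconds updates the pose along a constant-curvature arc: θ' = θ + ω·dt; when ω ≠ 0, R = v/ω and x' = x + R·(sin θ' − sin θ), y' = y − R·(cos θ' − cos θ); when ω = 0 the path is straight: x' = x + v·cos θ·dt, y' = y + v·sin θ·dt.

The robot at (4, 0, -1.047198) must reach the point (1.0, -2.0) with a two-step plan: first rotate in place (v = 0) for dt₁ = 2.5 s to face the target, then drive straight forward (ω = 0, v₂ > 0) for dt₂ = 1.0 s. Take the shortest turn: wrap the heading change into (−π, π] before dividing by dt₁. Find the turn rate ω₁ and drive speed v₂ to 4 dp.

heading to target = atan2(-2−0, 1−4) = -2.5536
Δθ = wrap(-2.5536 − -1.0472) = -1.5064; ω₁ = Δθ/dt₁ = -0.6026
distance = √((1−4)² + (-2−0)²) = 3.6056; v₂ = distance/dt₂ = 3.6056

ω₁ = -0.6026, v₂ = 3.6056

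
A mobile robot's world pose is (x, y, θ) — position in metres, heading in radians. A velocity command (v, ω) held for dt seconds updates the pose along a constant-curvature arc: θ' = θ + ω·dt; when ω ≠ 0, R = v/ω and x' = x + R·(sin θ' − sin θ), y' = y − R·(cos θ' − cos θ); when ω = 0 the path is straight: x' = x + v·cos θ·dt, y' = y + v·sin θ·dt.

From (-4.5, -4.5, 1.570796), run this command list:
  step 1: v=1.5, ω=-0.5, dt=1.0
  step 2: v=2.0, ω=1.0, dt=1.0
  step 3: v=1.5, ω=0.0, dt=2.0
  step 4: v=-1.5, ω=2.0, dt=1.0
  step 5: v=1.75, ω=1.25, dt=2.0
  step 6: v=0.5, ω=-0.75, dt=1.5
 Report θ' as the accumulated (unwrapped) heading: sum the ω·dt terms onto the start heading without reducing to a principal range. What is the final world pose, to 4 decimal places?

(-2.1089, -0.9739, 5.4458)

step 1: θ'=1.0708 (R=-3.0000) → pose (-4.1327, -3.0617, 1.0708)
step 2: θ'=2.0708 (R=2.0000) → pose (-4.1327, -1.1440, 2.0708)
step 3: θ'=2.0708 (straight) → pose (-5.5710, 1.4887, 2.0708)
step 4: θ'=4.0708 (R=-0.7500) → pose (-4.3120, 1.3994, 4.0708)
step 5: θ'=6.5708 (R=1.4000) → pose (-2.7933, -0.7809, 6.5708)
step 6: θ'=5.4458 (R=-0.6667) → pose (-2.1089, -0.9739, 5.4458)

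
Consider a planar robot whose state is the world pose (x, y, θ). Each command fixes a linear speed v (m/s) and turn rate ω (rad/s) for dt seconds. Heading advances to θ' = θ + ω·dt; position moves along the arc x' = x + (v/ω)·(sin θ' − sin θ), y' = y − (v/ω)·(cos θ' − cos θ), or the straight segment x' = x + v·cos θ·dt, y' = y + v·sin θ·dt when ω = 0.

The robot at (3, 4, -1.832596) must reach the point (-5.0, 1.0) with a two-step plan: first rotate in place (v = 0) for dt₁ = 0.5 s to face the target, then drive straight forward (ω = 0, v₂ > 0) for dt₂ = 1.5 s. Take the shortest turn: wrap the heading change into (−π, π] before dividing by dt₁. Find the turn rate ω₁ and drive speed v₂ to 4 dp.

ω₁ = -1.9005, v₂ = 5.6960

heading to target = atan2(1−4, -5−3) = -2.7828
Δθ = wrap(-2.7828 − -1.8326) = -0.9502; ω₁ = Δθ/dt₁ = -1.9005
distance = √((-5−3)² + (1−4)²) = 8.5440; v₂ = distance/dt₂ = 5.6960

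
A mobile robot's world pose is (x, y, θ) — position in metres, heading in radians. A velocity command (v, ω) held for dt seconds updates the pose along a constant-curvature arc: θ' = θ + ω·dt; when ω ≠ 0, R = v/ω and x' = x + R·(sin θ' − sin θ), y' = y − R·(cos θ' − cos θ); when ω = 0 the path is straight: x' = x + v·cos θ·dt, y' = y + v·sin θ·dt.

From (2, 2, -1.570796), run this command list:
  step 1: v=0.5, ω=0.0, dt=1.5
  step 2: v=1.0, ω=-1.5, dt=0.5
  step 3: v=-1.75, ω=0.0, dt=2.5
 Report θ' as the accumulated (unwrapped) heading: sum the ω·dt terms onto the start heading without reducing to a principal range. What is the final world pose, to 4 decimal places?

step 1: θ'=-1.5708 (straight) → pose (2.0000, 1.2500, -1.5708)
step 2: θ'=-2.3208 (R=-0.6667) → pose (1.8211, 0.7956, -2.3208)
step 3: θ'=-2.3208 (straight) → pose (4.8033, 3.9967, -2.3208)

(4.8033, 3.9967, -2.3208)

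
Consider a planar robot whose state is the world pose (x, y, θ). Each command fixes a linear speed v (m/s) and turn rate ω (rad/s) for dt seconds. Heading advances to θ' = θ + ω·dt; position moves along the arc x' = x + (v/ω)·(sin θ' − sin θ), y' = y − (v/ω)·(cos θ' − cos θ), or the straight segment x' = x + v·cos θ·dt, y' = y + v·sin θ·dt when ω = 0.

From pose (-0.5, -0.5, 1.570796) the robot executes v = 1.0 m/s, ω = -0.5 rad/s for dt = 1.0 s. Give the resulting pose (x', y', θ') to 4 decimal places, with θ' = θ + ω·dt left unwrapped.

θ' = 1.5708 + -0.5·1.0 = 1.0708
R = v/ω = 1.0/-0.5 = -2.0000
x' = -0.5 + -2.0000·(sin 1.0708 − sin 1.5708) = -0.2552
y' = -0.5 − -2.0000·(cos 1.0708 − cos 1.5708) = 0.4589

(-0.2552, 0.4589, 1.0708)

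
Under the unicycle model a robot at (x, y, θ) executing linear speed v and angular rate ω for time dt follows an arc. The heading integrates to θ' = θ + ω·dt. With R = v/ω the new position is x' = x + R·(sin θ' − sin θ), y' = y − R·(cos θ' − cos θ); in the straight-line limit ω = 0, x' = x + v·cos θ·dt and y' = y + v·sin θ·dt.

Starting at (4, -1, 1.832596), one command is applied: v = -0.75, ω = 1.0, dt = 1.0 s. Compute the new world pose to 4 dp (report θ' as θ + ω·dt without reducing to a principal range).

(4.4964, -1.5204, 2.8326)

θ' = 1.8326 + 1.0·1.0 = 2.8326
R = v/ω = -0.75/1.0 = -0.7500
x' = 4 + -0.7500·(sin 2.8326 − sin 1.8326) = 4.4964
y' = -1 − -0.7500·(cos 2.8326 − cos 1.8326) = -1.5204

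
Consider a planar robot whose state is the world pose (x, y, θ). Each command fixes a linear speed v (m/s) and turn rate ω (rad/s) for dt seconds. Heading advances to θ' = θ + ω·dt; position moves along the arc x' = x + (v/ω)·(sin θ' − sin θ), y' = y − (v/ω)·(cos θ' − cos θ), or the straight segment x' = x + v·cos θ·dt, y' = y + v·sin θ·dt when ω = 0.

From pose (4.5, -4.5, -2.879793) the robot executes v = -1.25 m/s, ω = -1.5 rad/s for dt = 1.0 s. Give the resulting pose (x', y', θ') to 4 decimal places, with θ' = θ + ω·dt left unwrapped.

(5.5033, -5.0329, -4.3798)

θ' = -2.8798 + -1.5·1.0 = -4.3798
R = v/ω = -1.25/-1.5 = 0.8333
x' = 4.5 + 0.8333·(sin -4.3798 − sin -2.8798) = 5.5033
y' = -4.5 − 0.8333·(cos -4.3798 − cos -2.8798) = -5.0329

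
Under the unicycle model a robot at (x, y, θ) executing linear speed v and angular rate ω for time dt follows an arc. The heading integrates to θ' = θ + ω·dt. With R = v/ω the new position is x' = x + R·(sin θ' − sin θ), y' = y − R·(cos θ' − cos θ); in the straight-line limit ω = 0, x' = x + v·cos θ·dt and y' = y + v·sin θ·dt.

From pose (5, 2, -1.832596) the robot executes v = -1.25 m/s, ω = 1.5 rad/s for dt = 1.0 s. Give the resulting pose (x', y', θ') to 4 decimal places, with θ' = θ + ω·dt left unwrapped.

(4.4671, 3.0033, -0.3326)

θ' = -1.8326 + 1.5·1.0 = -0.3326
R = v/ω = -1.25/1.5 = -0.8333
x' = 5 + -0.8333·(sin -0.3326 − sin -1.8326) = 4.4671
y' = 2 − -0.8333·(cos -0.3326 − cos -1.8326) = 3.0033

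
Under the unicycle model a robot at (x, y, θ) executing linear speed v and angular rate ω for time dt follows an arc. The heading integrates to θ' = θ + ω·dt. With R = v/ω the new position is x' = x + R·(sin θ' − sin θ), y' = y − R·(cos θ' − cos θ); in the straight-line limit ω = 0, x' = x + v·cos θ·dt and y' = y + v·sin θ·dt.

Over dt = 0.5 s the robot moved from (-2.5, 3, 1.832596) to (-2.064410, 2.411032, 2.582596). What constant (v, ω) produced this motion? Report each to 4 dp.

v = -1.5000, ω = 1.5000

Δθ = 2.582596 − 1.832596 = 0.750000
ω = Δθ/dt = 0.750000/0.5 = 1.5000
R = −Δy/(cos θ' − cos θ) = -1.0000
v = R·ω = -1.0000·1.5000 = -1.5000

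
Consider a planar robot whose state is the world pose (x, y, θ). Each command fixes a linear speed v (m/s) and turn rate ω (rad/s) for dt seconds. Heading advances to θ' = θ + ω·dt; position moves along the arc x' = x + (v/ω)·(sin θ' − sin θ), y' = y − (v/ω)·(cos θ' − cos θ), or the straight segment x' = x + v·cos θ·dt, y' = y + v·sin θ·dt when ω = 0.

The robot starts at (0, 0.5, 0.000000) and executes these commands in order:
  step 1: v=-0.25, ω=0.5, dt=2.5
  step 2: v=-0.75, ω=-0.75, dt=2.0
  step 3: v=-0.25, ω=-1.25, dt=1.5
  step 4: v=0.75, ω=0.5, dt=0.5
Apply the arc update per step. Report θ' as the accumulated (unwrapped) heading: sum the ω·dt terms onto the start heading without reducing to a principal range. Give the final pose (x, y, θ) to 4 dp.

(-1.9471, -0.5370, -1.8750)

step 1: θ'=1.2500 (R=-0.5000) → pose (-0.4745, 0.1577, 1.2500)
step 2: θ'=-0.2500 (R=1.0000) → pose (-1.6709, -0.4959, -0.2500)
step 3: θ'=-2.1250 (R=0.2000) → pose (-1.7915, -0.1969, -2.1250)
step 4: θ'=-1.8750 (R=1.5000) → pose (-1.9471, -0.5370, -1.8750)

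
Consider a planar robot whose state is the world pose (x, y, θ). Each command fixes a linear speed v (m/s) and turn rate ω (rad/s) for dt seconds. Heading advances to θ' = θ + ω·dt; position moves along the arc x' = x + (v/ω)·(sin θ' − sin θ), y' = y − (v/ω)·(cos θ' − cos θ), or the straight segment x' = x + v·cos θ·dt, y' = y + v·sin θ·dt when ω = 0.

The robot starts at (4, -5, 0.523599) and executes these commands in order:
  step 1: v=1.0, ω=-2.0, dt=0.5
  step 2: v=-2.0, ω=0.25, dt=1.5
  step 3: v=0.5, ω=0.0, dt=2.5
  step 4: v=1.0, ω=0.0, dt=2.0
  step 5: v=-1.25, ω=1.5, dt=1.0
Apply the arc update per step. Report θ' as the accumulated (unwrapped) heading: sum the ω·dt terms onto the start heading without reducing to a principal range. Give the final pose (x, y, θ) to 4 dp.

(3.9484, -5.1542, 1.3986)

step 1: θ'=-0.4764 (R=-0.5000) → pose (4.4793, -4.9887, -0.4764)
step 2: θ'=-0.1014 (R=-8.0000) → pose (1.6204, -4.1390, -0.1014)
step 3: θ'=-0.1014 (straight) → pose (2.8640, -4.2655, -0.1014)
step 4: θ'=-0.1014 (straight) → pose (4.8537, -4.4680, -0.1014)
step 5: θ'=1.3986 (R=-0.8333) → pose (3.9484, -5.1542, 1.3986)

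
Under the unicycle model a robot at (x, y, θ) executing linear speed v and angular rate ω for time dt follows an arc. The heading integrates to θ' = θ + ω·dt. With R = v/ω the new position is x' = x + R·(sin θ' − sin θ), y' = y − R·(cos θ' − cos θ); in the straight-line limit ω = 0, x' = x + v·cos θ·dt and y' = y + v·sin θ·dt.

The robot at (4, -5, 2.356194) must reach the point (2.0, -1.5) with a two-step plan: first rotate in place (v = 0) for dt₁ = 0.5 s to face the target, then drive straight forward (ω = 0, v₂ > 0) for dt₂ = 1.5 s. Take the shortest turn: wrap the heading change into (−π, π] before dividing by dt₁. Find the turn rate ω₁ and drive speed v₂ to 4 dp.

ω₁ = -0.5325, v₂ = 2.6874

heading to target = atan2(-1.5−-5, 2−4) = 2.0899
Δθ = wrap(2.0899 − 2.3562) = -0.2663; ω₁ = Δθ/dt₁ = -0.5325
distance = √((2−4)² + (-1.5−-5)²) = 4.0311; v₂ = distance/dt₂ = 2.6874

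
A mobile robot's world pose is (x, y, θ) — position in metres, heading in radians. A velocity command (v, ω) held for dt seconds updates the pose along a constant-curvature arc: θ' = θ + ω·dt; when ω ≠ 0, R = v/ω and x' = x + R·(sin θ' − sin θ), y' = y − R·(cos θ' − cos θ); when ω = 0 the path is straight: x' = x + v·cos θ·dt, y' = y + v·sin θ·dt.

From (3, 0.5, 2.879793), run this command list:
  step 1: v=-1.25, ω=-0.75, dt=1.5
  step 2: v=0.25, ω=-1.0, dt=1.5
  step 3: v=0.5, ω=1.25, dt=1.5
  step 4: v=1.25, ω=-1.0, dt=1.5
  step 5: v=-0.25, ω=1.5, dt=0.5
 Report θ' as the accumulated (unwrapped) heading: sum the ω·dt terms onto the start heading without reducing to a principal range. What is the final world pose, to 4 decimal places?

step 1: θ'=1.7548 (R=1.6667) → pose (4.2072, -0.8049, 1.7548)
step 2: θ'=0.2548 (R=-0.2500) → pose (4.3899, -0.5173, 0.2548)
step 3: θ'=2.1298 (R=0.4000) → pose (4.6282, 0.0819, 2.1298)
step 4: θ'=0.6298 (R=-1.2500) → pose (4.9517, 1.7551, 0.6298)
step 5: θ'=1.3798 (R=-0.1667) → pose (4.8863, 1.6520, 1.3798)

(4.8863, 1.6520, 1.3798)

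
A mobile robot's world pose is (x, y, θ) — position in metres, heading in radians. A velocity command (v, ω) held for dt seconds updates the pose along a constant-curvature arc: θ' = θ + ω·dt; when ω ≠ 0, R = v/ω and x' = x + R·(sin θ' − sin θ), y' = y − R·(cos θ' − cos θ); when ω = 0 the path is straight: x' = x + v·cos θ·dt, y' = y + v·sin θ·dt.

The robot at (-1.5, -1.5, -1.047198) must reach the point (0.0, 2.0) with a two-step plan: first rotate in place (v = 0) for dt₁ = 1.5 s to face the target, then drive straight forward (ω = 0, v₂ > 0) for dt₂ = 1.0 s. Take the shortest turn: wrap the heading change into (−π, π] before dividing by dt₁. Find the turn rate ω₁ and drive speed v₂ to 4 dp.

heading to target = atan2(2−-1.5, 0−-1.5) = 1.1659
Δθ = wrap(1.1659 − -1.0472) = 2.2131; ω₁ = Δθ/dt₁ = 1.4754
distance = √((0−-1.5)² + (2−-1.5)²) = 3.8079; v₂ = distance/dt₂ = 3.8079

ω₁ = 1.4754, v₂ = 3.8079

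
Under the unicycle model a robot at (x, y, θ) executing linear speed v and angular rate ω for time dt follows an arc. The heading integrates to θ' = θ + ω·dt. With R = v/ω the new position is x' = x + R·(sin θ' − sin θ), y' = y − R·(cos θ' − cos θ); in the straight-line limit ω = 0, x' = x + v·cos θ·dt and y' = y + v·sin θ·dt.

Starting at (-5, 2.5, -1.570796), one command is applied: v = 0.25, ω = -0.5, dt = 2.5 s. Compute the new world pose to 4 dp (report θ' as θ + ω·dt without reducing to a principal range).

(-5.3423, 2.0255, -2.8208)

θ' = -1.5708 + -0.5·2.5 = -2.8208
R = v/ω = 0.25/-0.5 = -0.5000
x' = -5 + -0.5000·(sin -2.8208 − sin -1.5708) = -5.3423
y' = 2.5 − -0.5000·(cos -2.8208 − cos -1.5708) = 2.0255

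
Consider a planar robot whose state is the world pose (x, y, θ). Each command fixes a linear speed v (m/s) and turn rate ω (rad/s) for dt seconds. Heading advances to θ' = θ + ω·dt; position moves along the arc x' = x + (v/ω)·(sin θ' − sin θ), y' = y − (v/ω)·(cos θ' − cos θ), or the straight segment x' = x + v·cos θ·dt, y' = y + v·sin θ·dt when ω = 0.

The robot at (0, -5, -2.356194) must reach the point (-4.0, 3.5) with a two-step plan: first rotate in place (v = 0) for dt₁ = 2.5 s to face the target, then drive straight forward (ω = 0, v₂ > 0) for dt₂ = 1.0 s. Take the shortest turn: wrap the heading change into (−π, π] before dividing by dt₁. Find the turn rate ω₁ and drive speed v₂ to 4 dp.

heading to target = atan2(3.5−-5, -4−0) = 2.0106
Δθ = wrap(2.0106 − -2.3562) = -1.9164; ω₁ = Δθ/dt₁ = -0.7665
distance = √((-4−0)² + (3.5−-5)²) = 9.3941; v₂ = distance/dt₂ = 9.3941

ω₁ = -0.7665, v₂ = 9.3941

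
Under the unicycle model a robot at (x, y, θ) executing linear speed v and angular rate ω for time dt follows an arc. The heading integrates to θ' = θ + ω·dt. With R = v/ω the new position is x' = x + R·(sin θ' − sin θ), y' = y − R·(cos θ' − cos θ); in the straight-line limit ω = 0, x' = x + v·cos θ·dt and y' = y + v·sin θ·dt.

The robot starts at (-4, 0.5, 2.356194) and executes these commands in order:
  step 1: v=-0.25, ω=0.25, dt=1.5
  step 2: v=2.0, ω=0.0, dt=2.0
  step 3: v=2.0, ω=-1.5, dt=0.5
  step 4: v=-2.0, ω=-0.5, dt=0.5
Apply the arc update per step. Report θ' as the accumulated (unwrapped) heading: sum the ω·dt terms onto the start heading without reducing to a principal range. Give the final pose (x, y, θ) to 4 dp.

step 1: θ'=2.7312 (R=-1.0000) → pose (-3.6919, 0.2901, 2.7312)
step 2: θ'=2.7312 (straight) → pose (-7.3597, 1.8860, 2.7312)
step 3: θ'=1.9812 (R=-1.3333) → pose (-8.0504, 2.5767, 1.9812)
step 4: θ'=1.7312 (R=4.0000) → pose (-7.7696, 1.6196, 1.7312)

(-7.7696, 1.6196, 1.7312)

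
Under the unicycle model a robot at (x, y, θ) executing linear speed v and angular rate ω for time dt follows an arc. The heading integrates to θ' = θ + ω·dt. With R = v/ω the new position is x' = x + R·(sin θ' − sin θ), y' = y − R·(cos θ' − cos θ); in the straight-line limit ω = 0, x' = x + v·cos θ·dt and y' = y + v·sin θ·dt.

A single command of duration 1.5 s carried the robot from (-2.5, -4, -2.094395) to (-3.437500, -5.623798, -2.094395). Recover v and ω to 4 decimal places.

v = 1.2500, ω = 0.0000

Δθ = -2.094395 − -2.094395 = 0.000000
ω = Δθ/dt = 0.000000/1.5 = 0.0000
ω = 0 → v = (Δx·cos θ + Δy·sin θ)/dt = 1.2500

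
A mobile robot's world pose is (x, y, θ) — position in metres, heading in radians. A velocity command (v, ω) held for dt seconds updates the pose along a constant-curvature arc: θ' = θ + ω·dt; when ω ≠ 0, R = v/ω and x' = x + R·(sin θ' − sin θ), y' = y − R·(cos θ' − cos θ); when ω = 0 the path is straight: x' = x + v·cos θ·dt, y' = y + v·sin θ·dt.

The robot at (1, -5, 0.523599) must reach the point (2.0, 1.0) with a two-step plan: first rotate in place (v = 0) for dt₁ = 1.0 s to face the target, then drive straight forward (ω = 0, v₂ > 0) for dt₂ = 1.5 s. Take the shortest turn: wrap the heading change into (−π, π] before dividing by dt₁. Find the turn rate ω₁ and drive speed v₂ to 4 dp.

heading to target = atan2(1−-5, 2−1) = 1.4056
Δθ = wrap(1.4056 − 0.5236) = 0.8820; ω₁ = Δθ/dt₁ = 0.8820
distance = √((2−1)² + (1−-5)²) = 6.0828; v₂ = distance/dt₂ = 4.0552

ω₁ = 0.8820, v₂ = 4.0552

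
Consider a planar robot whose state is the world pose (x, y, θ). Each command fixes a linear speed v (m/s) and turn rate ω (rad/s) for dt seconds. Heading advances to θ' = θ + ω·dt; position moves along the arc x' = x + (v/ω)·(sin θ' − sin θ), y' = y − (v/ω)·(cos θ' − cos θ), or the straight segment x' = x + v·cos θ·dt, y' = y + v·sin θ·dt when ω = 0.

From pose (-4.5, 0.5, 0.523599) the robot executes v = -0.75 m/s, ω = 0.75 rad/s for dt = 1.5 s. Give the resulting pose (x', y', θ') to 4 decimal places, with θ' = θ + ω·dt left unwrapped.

(-4.9970, -0.4437, 1.6486)

θ' = 0.5236 + 0.75·1.5 = 1.6486
R = v/ω = -0.75/0.75 = -1.0000
x' = -4.5 + -1.0000·(sin 1.6486 − sin 0.5236) = -4.9970
y' = 0.5 − -1.0000·(cos 1.6486 − cos 0.5236) = -0.4437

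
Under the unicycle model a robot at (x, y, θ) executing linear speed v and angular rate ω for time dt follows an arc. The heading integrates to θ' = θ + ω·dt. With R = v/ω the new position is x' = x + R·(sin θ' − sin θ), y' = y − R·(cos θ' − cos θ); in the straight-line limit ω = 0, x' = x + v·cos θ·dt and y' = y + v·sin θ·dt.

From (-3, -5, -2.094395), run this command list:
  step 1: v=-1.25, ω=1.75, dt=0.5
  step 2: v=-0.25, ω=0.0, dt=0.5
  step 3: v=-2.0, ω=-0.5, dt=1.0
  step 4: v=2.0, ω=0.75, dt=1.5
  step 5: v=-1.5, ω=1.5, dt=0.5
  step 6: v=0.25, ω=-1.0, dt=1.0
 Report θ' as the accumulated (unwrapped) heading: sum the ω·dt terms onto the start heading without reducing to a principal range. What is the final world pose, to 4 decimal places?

step 1: θ'=-1.2194 (R=-0.7143) → pose (-2.9480, -4.3970, -1.2194)
step 2: θ'=-1.2194 (straight) → pose (-2.9910, -4.2796, -1.2194)
step 3: θ'=-1.7194 (R=4.0000) → pose (-3.1913, -2.3106, -1.7194)
step 4: θ'=-0.5944 (R=2.6667) → pose (-2.0474, -4.9147, -0.5944)
step 5: θ'=0.1556 (R=-1.0000) → pose (-2.7624, -4.7552, 0.1556)
step 6: θ'=-0.8444 (R=-0.2500) → pose (-2.5368, -4.8362, -0.8444)

(-2.5368, -4.8362, -0.8444)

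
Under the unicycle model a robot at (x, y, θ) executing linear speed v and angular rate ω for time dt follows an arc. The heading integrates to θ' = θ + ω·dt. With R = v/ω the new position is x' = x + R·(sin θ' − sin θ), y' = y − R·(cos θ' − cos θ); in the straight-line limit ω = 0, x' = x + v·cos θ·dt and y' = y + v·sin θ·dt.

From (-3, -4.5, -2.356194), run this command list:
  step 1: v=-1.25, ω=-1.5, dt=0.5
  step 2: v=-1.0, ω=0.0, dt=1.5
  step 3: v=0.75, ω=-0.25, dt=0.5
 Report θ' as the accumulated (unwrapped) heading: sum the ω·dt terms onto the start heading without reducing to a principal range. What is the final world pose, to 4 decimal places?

step 1: θ'=-3.1062 (R=0.8333) → pose (-2.4402, -4.2564, -3.1062)
step 2: θ'=-3.1062 (straight) → pose (-0.9412, -4.2034, -3.1062)
step 3: θ'=-3.2312 (R=-3.0000) → pose (-1.3158, -4.1932, -3.2312)

(-1.3158, -4.1932, -3.2312)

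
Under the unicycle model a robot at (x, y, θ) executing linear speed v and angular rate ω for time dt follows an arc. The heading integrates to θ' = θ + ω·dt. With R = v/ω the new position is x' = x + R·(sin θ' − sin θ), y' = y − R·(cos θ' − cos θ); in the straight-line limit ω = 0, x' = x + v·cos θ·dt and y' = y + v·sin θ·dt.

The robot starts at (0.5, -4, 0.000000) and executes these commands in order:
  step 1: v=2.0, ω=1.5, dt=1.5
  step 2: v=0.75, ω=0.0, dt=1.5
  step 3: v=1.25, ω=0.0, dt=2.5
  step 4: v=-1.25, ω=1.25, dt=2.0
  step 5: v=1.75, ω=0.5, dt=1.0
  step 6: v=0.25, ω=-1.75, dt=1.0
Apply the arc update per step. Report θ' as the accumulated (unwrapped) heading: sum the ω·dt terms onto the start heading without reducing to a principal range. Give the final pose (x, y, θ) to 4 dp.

step 1: θ'=2.2500 (R=1.3333) → pose (1.5374, -1.8291, 2.2500)
step 2: θ'=2.2500 (straight) → pose (0.8307, -0.9538, 2.2500)
step 3: θ'=2.2500 (straight) → pose (-1.1323, 1.4777, 2.2500)
step 4: θ'=4.7500 (R=-1.0000) → pose (0.6451, 2.1435, 4.7500)
step 5: θ'=5.2500 (R=3.5000) → pose (1.1363, 0.4828, 5.2500)
step 6: θ'=3.5000 (R=-0.1429) → pose (1.0637, 0.2759, 3.5000)

(1.0637, 0.2759, 3.5000)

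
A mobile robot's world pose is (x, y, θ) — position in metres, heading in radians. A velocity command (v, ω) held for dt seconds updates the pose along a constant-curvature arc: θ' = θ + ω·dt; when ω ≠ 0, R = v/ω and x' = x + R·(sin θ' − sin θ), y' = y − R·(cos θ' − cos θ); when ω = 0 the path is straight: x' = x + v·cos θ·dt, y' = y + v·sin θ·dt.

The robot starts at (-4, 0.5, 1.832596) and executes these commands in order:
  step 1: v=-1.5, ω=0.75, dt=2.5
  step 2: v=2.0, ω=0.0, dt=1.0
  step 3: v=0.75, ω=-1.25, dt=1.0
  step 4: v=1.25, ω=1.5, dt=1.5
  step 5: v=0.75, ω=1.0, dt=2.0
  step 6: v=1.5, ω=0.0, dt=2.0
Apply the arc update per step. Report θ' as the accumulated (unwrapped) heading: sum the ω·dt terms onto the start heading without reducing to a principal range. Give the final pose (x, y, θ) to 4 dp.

step 1: θ'=3.7076 (R=-2.0000) → pose (-0.9956, -0.6705, 3.7076)
step 2: θ'=3.7076 (straight) → pose (-2.6837, -1.7430, 3.7076)
step 3: θ'=2.4576 (R=-0.6000) → pose (-3.3846, -1.7016, 2.4576)
step 4: θ'=4.7076 (R=0.8333) → pose (-4.7445, -2.3435, 4.7076)
step 5: θ'=6.7076 (R=0.7500) → pose (-3.6857, -3.0305, 6.7076)
step 6: θ'=6.7076 (straight) → pose (-0.9518, -1.7952, 6.7076)

(-0.9518, -1.7952, 6.7076)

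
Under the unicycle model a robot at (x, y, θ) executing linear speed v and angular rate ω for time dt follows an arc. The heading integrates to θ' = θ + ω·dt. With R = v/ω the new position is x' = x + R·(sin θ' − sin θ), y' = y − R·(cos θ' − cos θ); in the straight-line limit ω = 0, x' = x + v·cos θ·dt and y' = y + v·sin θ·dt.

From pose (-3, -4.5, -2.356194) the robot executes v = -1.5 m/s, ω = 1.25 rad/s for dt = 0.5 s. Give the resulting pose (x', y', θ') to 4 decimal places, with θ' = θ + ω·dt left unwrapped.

(-2.6639, -3.8431, -1.7312)

θ' = -2.3562 + 1.25·0.5 = -1.7312
R = v/ω = -1.5/1.25 = -1.2000
x' = -3 + -1.2000·(sin -1.7312 − sin -2.3562) = -2.6639
y' = -4.5 − -1.2000·(cos -1.7312 − cos -2.3562) = -3.8431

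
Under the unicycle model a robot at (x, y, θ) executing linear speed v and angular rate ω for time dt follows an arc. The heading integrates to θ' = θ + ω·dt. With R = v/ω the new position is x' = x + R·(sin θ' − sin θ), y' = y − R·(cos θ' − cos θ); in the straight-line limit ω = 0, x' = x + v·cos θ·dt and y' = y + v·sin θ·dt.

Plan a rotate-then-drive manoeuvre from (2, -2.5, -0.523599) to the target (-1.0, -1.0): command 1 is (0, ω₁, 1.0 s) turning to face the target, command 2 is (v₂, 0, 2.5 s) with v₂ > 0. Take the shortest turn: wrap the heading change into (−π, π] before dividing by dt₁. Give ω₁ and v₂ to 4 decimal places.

ω₁ = -3.0816, v₂ = 1.3416

heading to target = atan2(-1−-2.5, -1−2) = 2.6779
Δθ = wrap(2.6779 − -0.5236) = -3.0816; ω₁ = Δθ/dt₁ = -3.0816
distance = √((-1−2)² + (-1−-2.5)²) = 3.3541; v₂ = distance/dt₂ = 1.3416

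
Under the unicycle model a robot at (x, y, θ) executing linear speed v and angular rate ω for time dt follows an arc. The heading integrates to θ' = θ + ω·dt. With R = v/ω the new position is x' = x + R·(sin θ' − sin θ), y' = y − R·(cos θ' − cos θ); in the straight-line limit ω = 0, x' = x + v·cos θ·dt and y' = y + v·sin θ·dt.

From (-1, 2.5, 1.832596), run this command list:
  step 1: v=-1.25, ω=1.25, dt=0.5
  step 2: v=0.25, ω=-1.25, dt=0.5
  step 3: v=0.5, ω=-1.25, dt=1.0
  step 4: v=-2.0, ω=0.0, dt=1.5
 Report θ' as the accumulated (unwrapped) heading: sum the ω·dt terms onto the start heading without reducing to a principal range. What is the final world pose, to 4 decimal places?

step 1: θ'=2.4576 (R=-1.0000) → pose (-0.6660, 1.9838, 2.4576)
step 2: θ'=1.8326 (R=-0.2000) → pose (-0.7328, 2.0870, 1.8326)
step 3: θ'=0.5826 (R=-0.4000) → pose (-0.5665, 2.5246, 0.5826)
step 4: θ'=0.5826 (straight) → pose (-3.0716, 0.8740, 0.5826)

(-3.0716, 0.8740, 0.5826)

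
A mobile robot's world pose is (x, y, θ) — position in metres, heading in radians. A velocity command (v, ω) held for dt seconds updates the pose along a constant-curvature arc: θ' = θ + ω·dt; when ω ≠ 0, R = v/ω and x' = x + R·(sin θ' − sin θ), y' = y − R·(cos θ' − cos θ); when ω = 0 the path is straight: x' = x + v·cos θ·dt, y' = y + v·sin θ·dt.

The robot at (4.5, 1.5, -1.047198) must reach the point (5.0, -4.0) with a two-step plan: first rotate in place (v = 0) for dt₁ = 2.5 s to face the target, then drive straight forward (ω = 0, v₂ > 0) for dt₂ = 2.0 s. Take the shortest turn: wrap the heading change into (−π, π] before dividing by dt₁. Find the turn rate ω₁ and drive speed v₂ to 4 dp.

heading to target = atan2(-4−1.5, 5−4.5) = -1.4801
Δθ = wrap(-1.4801 − -1.0472) = -0.4329; ω₁ = Δθ/dt₁ = -0.1732
distance = √((5−4.5)² + (-4−1.5)²) = 5.5227; v₂ = distance/dt₂ = 2.7613

ω₁ = -0.1732, v₂ = 2.7613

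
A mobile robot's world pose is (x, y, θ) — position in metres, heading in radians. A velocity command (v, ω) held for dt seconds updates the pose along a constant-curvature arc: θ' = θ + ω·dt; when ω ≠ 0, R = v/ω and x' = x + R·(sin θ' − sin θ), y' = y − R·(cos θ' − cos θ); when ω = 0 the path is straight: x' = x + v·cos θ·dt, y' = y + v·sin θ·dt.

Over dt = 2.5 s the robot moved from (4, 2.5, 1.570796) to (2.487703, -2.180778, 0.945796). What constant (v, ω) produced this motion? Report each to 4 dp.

Δθ = 0.945796 − 1.570796 = -0.625000
ω = Δθ/dt = -0.625000/2.5 = -0.2500
R = −Δy/(cos θ' − cos θ) = 8.0000
v = R·ω = 8.0000·-0.2500 = -2.0000

v = -2.0000, ω = -0.2500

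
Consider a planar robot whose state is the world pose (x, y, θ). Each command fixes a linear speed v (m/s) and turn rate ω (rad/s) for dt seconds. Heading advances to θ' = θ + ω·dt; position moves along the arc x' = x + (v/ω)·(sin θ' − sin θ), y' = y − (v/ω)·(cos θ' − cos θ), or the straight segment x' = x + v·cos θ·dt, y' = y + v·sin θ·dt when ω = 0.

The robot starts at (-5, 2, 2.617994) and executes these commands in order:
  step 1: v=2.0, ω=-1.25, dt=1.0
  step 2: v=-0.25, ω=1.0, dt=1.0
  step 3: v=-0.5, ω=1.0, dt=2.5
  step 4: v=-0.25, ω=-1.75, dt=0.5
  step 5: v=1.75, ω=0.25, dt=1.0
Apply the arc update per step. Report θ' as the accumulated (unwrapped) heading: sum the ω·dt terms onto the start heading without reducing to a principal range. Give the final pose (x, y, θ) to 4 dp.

step 1: θ'=1.3680 (R=-1.6000) → pose (-5.7672, 3.7079, 1.3680)
step 2: θ'=2.3680 (R=-0.2500) → pose (-5.6970, 3.4787, 2.3680)
step 3: θ'=4.8680 (R=-0.5000) → pose (-4.8537, 3.9139, 4.8680)
step 4: θ'=3.9930 (R=0.1429) → pose (-4.8200, 4.0302, 3.9930)
step 5: θ'=4.2430 (R=7.0000) → pose (-5.7975, 2.5841, 4.2430)

(-5.7975, 2.5841, 4.2430)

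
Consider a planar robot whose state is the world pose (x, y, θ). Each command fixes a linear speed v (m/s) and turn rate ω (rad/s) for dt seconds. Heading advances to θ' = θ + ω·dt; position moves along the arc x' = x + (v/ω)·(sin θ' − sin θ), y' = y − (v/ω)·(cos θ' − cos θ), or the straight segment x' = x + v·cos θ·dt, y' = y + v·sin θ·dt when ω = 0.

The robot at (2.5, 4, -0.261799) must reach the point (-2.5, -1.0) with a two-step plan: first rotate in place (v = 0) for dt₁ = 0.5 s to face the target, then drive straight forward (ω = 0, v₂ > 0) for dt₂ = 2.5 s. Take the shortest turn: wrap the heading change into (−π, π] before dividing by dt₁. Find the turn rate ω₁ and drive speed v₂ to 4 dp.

ω₁ = -4.1888, v₂ = 2.8284

heading to target = atan2(-1−4, -2.5−2.5) = -2.3562
Δθ = wrap(-2.3562 − -0.2618) = -2.0944; ω₁ = Δθ/dt₁ = -4.1888
distance = √((-2.5−2.5)² + (-1−4)²) = 7.0711; v₂ = distance/dt₂ = 2.8284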